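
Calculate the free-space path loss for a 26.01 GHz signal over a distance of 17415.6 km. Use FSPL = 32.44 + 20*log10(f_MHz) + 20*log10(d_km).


f = 26.01 GHz = 26010.0000 MHz
d = 17415.6 km
FSPL = 32.44 + 20*log10(26010.0000) + 20*log10(17415.6)
FSPL = 32.44 + 88.3028 + 84.8188
FSPL = 205.5616 dB

205.5616 dB


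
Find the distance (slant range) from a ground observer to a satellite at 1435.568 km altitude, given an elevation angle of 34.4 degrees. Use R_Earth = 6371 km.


h = 1435.568 km, el = 34.4 deg
d = -R_E*sin(el) + sqrt((R_E*sin(el))^2 + 2*R_E*h + h^2)
d = -6371.0000*sin(0.6003933) + sqrt((6371.0000*0.564967)^2 + 2*6371.0000*1435.568 + 1435.568^2)
d = 2171.9536 km

2171.9536 km


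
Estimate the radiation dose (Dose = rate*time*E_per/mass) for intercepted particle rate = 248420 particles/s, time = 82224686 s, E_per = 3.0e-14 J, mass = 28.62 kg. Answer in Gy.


Total energy deposited = rate * time * E_per
  = 248420 * 82224686 * 3.0e-14 = 0.6127877 J
Dose = E_total / mass = 0.6127877 / 28.62
Dose = 0.02141117 Gy

0.0214 Gy


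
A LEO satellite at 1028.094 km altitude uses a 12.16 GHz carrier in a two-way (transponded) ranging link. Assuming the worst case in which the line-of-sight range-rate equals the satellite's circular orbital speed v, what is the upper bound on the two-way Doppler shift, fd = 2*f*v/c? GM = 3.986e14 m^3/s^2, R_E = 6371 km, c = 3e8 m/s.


r = 7.399094e+06 m
v = sqrt(mu/r) = 7339.7180 m/s (worst-case radial velocity)
f = 12.16 GHz = 1.216e+10 Hz
fd = 2*f*v/c = 2*1.216e+10*7339.7180/3.0e+08
fd = 595006.4734 Hz

595006.4734 Hz


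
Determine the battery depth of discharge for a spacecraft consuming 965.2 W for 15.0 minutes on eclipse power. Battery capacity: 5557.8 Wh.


E_used = P * t / 60 = 965.2 * 15.0 / 60 = 241.3000 Wh
DOD = E_used / E_total * 100 = 241.3000 / 5557.8 * 100
DOD = 4.3416 %

4.3416 %


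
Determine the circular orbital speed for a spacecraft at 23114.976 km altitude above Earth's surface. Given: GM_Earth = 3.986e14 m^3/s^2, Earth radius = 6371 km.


r = R_E + alt = 6371.0 + 23114.976 = 29485.9760 km = 2.9485976e+07 m
v = sqrt(mu/r) = sqrt(3.986e14 / 2.9485976e+07) = 3676.7228 m/s = 3.6767 km/s

3.6767 km/s


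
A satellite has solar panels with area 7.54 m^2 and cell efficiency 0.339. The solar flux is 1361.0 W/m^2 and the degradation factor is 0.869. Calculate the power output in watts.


P = area * eta * S * degradation
P = 7.54 * 0.339 * 1361.0 * 0.869
P = 3023.0752 W

3023.0752 W


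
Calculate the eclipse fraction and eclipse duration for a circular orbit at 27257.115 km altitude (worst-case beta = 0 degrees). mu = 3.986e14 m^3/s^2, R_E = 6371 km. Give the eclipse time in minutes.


r = 33628.1150 km
T = 1022.8543 min
Eclipse fraction = arcsin(R_E/r)/pi = arcsin(6371.0000/33628.1150)/pi
= arcsin(0.1894546)/pi = 0.06067197
Eclipse duration = 0.06067197 * 1022.8543 = 62.0586 min

62.0586 minutes


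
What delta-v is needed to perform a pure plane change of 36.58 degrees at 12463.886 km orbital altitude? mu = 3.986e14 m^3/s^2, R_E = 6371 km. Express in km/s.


r = 18834.8860 km = 1.8834886e+07 m
V = sqrt(mu/r) = 4600.3105 m/s
di = 36.58 deg = 0.6384414 rad
dV = 2*V*sin(di/2) = 2*4600.3105*sin(0.3192207)
dV = 2887.4010 m/s = 2.8874 km/s

2.8874 km/s


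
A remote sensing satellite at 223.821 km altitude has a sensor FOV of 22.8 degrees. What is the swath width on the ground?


FOV = 22.8 deg = 0.3979351 rad
swath = 2 * alt * tan(FOV/2) = 2 * 223.821 * tan(0.1989675)
swath = 2 * 223.821 * 0.2016354
swath = 90.2605 km

90.2605 km


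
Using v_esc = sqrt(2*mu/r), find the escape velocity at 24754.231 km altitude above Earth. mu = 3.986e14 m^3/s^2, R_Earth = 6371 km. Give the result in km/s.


r = 6371.0 + 24754.231 = 31125.2310 km = 3.1125231e+07 m
v_esc = sqrt(2*mu/r) = sqrt(2*3.986e14 / 3.1125231e+07)
v_esc = 5060.8953 m/s = 5.0609 km/s

5.0609 km/s


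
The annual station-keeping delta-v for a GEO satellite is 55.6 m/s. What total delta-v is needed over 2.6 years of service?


dV = rate * years = 55.6 * 2.6
dV = 144.5600 m/s

144.5600 m/s


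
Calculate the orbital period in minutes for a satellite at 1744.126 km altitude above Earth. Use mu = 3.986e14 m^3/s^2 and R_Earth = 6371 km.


r = 8115.1260 km = 8.115126e+06 m
T = 2*pi*sqrt(r^3/mu) = 2*pi*sqrt(5.3442381e+20 / 3.986e14)
T = 7275.3539 s = 121.2559 min

121.2559 minutes


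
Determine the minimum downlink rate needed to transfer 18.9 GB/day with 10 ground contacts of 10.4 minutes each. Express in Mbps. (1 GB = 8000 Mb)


total contact time = 10 * 10.4 * 60 = 6240.0000 s
data = 18.9 GB = 151200.0000 Mb
rate = 151200.0000 / 6240.0000 = 24.2308 Mbps

24.2308 Mbps


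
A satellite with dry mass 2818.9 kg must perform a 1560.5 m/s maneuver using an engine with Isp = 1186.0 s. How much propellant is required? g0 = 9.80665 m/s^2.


ve = Isp * g0 = 1186.0 * 9.80665 = 11630.686900 m/s
mass ratio = exp(dv/ve) = exp(1560.5/11630.686900) = 1.14358827
m_prop = m_dry * (mr - 1) = 2818.9 * (1.14358827 - 1)
m_prop = 404.7610 kg

404.7610 kg


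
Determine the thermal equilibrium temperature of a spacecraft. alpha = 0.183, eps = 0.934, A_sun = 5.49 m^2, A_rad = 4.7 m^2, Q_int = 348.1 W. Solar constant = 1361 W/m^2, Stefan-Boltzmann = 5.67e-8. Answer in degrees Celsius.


Numerator = alpha*S*A_sun + Q_int = 0.183*1361*5.49 + 348.1 = 1715.4559 W
Denominator = eps*sigma*A_rad = 0.934*5.67e-8*4.7 = 2.4890166e-07 W/K^4
T^4 = 6.892103e+09 K^4
T = 288.1296 K = 14.9796 C

14.9796 degrees Celsius


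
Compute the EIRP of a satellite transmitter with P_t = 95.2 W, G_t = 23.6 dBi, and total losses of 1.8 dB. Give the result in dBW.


Pt = 95.2 W = 19.7864 dBW
EIRP = Pt_dBW + Gt - losses = 19.7864 + 23.6 - 1.8 = 41.5864 dBW

41.5864 dBW


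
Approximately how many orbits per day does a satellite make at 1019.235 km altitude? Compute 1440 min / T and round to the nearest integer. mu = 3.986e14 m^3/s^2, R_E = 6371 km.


r = 7.390235e+06 m
T = 2*pi*sqrt(r^3/mu) = 6322.6420 s = 105.3774 min
revs/day = 1440 / 105.3774 = 13.6652
Rounded: 14 revolutions per day

14 revolutions per day


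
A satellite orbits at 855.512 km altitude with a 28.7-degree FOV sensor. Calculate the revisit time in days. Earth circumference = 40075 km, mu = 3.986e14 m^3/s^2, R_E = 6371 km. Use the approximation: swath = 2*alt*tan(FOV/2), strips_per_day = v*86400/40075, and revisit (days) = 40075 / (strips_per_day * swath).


swath = 2*855.512*tan(0.2504547) = 437.7251 km
v = sqrt(mu/r) = 7426.8437 m/s = 7.4268 km/s
strips/day = v*86400/40075 = 7.4268*86400/40075 = 16.0120
coverage/day = strips * swath = 16.0120 * 437.7251 = 7008.8362 km
revisit = 40075 / 7008.8362 = 5.7178 days

5.7178 days


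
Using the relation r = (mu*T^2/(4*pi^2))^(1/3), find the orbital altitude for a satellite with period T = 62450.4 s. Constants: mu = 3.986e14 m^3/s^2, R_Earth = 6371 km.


T = 62450.4 s
r = (mu*T^2/(4*pi^2))^(1/3) = (3.986e14 * 62450.4^2 / (4*pi^2))^(1/3)
r = 3.4021177e+07 m = 34021.1771 km
alt = r - R_E = 34021.1771 - 6371 = 27650.1771 km

27650.1771 km


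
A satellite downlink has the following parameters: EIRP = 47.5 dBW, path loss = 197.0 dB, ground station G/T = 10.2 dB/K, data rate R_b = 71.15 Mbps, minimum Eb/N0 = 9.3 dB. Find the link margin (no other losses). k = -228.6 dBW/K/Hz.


C/N0 = EIRP - FSPL + G/T - k = 47.5 - 197.0 + 10.2 - (-228.6)
C/N0 = 89.3000 dB-Hz
R_b = 71.15 Mbps = 7.115e+07 bps -> 10*log10(R_b) = 78.5217 dB-Hz
Eb/N0 = C/N0 - 10*log10(R_b) = 89.3000 - 78.5217 = 10.7783 dB
Margin = Eb/N0 - Eb/N0_req = 10.7783 - 9.3 = 1.4783 dB (link closes)

1.4783 dB


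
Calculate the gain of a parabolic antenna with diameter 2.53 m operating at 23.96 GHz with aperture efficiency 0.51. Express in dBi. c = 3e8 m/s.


lambda = c/f = 3e8 / 2.396e+10 = 0.01252087 m
G = eta*(pi*D/lambda)^2 = 0.51*(pi*2.53/0.01252087)^2
G = 205514.3169 (linear)
G = 10*log10(205514.3169) = 53.1284 dBi

53.1284 dBi


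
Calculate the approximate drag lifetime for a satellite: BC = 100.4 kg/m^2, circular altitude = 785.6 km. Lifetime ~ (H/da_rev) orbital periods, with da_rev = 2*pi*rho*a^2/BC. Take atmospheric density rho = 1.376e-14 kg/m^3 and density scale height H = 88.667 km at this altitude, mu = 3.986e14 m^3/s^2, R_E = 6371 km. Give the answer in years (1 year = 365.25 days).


a = R_E + alt = 7156.6000 km = 7.1566e+06 m
da_rev = 2*pi*rho*a^2/BC = 2*pi*1.376e-14*(7.1566e+06)^2/100.4 = 0.04410401 m per revolution
N = H/da_rev = 88667.0000 m / 0.04410401 m = 2.0104068e+06 revolutions
P = 2*pi*sqrt(a^3/mu) = 6025.1982 s
lifetime = N*P = 2.0104068e+06 * 6025.1982 = 1.2113099e+10 s = 140197.9075 days
years = 140197.9075 / 365.25 = 383.8410 years

383.8410 years


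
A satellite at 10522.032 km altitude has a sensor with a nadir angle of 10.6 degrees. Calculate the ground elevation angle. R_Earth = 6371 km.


r = R_E + alt = 16893.0320 km
Law of sines in the satellite / Earth-center / ground-point triangle:
  sin(nadir)/R_E = sin(90 + el)/r  =>  cos(el) = (r/R_E)*sin(nadir)
cos(el) = (16893.0320 / 6371.0000) * sin(10.6 deg) = 0.4877564
el = arccos(0.4877564) = 60.8068 deg
(Earth-central angle = 90 - nadir - el = 18.5932 deg)

60.8068 degrees


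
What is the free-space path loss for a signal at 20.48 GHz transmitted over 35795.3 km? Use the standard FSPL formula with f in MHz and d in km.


f = 20.48 GHz = 20480.0000 MHz
d = 35795.3 km
FSPL = 32.44 + 20*log10(20480.0000) + 20*log10(35795.3)
FSPL = 32.44 + 86.2266 + 91.0765
FSPL = 209.7431 dB

209.7431 dB


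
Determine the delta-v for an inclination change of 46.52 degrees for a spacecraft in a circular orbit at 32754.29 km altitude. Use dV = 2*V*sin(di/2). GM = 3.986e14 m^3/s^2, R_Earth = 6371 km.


r = 39125.2900 km = 3.912529e+07 m
V = sqrt(mu/r) = 3191.8308 m/s
di = 46.52 deg = 0.8119272 rad
dV = 2*V*sin(di/2) = 2*3191.8308*sin(0.4059636)
dV = 2520.9348 m/s = 2.5209 km/s

2.5209 km/s


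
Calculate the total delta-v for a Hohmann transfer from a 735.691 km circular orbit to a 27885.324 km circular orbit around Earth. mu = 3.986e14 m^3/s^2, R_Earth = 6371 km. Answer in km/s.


r1 = 7106.6910 km = 7.106691e+06 m
r2 = 34256.3240 km = 3.4256324e+07 m
dv1 = sqrt(mu/r1)*(sqrt(2*r2/(r1+r2)) - 1) = 2149.4143 m/s
dv2 = sqrt(mu/r2)*(1 - sqrt(2*r1/(r1+r2))) = 1411.5403 m/s
total dv = |dv1| + |dv2| = 2149.4143 + 1411.5403 = 3560.9546 m/s = 3.5610 km/s

3.5610 km/s


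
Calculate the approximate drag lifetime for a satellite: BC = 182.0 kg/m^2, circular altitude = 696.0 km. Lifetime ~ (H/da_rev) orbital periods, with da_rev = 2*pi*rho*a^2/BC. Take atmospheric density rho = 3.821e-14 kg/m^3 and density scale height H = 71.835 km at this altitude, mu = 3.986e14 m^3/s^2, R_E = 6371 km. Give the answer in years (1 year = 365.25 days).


a = R_E + alt = 7067.0000 km = 7.067e+06 m
da_rev = 2*pi*rho*a^2/BC = 2*pi*3.821e-14*(7.067e+06)^2/182.0 = 0.0658803201 m per revolution
N = H/da_rev = 71835.0000 m / 0.0658803201 m = 1.0903863e+06 revolutions
P = 2*pi*sqrt(a^3/mu) = 5912.4007 s
lifetime = N*P = 1.0903863e+06 * 5912.4007 = 6.4468008e+09 s = 74615.7504 days
years = 74615.7504 / 365.25 = 204.2868 years

204.2868 years


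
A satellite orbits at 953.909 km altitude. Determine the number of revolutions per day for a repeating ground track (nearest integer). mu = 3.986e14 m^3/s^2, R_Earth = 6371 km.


r = 7.324909e+06 m
T = 2*pi*sqrt(r^3/mu) = 6238.9941 s = 103.9832 min
revs/day = 1440 / 103.9832 = 13.8484
Rounded: 14 revolutions per day

14 revolutions per day


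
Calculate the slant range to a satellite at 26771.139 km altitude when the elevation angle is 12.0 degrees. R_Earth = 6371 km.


h = 26771.139 km, el = 12.0 deg
d = -R_E*sin(el) + sqrt((R_E*sin(el))^2 + 2*R_E*h + h^2)
d = -6371.0000*sin(0.2094395) + sqrt((6371.0000*0.2079117)^2 + 2*6371.0000*26771.139 + 26771.139^2)
d = 31226.3749 km

31226.3749 km


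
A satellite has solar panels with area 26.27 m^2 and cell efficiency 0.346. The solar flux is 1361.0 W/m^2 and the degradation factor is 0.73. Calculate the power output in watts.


P = area * eta * S * degradation
P = 26.27 * 0.346 * 1361.0 * 0.73
P = 9030.6115 W

9030.6115 W


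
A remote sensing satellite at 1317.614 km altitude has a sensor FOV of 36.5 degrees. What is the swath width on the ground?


FOV = 36.5 deg = 0.6370452 rad
swath = 2 * alt * tan(FOV/2) = 2 * 1317.614 * tan(0.3185226)
swath = 2 * 1317.614 * 0.3297505
swath = 868.9679 km

868.9679 km


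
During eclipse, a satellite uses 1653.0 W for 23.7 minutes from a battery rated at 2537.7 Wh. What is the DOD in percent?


E_used = P * t / 60 = 1653.0 * 23.7 / 60 = 652.9350 Wh
DOD = E_used / E_total * 100 = 652.9350 / 2537.7 * 100
DOD = 25.7294 %

25.7294 %


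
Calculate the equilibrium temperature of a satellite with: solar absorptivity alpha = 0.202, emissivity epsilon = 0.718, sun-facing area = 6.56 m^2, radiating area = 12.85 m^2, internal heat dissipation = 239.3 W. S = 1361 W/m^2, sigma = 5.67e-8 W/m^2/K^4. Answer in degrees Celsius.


Numerator = alpha*S*A_sun + Q_int = 0.202*1361*6.56 + 239.3 = 2042.7883 W
Denominator = eps*sigma*A_rad = 0.718*5.67e-8*12.85 = 5.2313121e-07 W/K^4
T^4 = 3.9049253e+09 K^4
T = 249.9788 K = -23.1712 C

-23.1712 degrees Celsius


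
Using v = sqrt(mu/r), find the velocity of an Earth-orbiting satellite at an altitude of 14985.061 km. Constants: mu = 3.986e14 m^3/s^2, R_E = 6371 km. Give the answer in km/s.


r = R_E + alt = 6371.0 + 14985.061 = 21356.0610 km = 2.1356061e+07 m
v = sqrt(mu/r) = sqrt(3.986e14 / 2.1356061e+07) = 4320.2420 m/s = 4.3202 km/s

4.3202 km/s


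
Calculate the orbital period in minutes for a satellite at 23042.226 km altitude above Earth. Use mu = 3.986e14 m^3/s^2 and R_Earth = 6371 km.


r = 29413.2260 km = 2.9413226e+07 m
T = 2*pi*sqrt(r^3/mu) = 2*pi*sqrt(2.5446496e+22 / 3.986e14)
T = 50202.4845 s = 836.7081 min

836.7081 minutes


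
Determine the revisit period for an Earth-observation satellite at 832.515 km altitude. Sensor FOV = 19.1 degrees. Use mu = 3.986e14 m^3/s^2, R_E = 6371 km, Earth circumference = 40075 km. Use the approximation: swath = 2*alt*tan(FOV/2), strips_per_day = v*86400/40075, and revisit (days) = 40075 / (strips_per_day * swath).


swath = 2*832.515*tan(0.1666789) = 280.1244 km
v = sqrt(mu/r) = 7438.6892 m/s = 7.4387 km/s
strips/day = v*86400/40075 = 7.4387*86400/40075 = 16.0375
coverage/day = strips * swath = 16.0375 * 280.1244 = 4492.4944 km
revisit = 40075 / 4492.4944 = 8.9204 days

8.9204 days


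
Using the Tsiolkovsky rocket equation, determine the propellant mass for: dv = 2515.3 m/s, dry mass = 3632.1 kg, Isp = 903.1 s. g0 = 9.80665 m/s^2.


ve = Isp * g0 = 903.1 * 9.80665 = 8856.385615 m/s
mass ratio = exp(dv/ve) = exp(2515.3/8856.385615) = 1.32844590
m_prop = m_dry * (mr - 1) = 3632.1 * (1.32844590 - 1)
m_prop = 1192.9484 kg

1192.9484 kg


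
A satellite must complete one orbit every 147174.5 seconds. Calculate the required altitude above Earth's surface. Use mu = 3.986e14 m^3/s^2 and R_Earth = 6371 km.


T = 147174.5 s
r = (mu*T^2/(4*pi^2))^(1/3) = (3.986e14 * 147174.5^2 / (4*pi^2))^(1/3)
r = 6.0248684e+07 m = 60248.6840 km
alt = r - R_E = 60248.6840 - 6371 = 53877.6840 km

53877.6840 km


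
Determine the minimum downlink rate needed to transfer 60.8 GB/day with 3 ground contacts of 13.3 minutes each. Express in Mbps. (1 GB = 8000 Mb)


total contact time = 3 * 13.3 * 60 = 2394.0000 s
data = 60.8 GB = 486400.0000 Mb
rate = 486400.0000 / 2394.0000 = 203.1746 Mbps

203.1746 Mbps


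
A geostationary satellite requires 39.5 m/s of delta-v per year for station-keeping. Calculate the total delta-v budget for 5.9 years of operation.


dV = rate * years = 39.5 * 5.9
dV = 233.0500 m/s

233.0500 m/s


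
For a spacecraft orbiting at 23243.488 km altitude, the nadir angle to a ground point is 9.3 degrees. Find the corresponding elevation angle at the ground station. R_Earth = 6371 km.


r = R_E + alt = 29614.4880 km
Law of sines in the satellite / Earth-center / ground-point triangle:
  sin(nadir)/R_E = sin(90 + el)/r  =>  cos(el) = (r/R_E)*sin(nadir)
cos(el) = (29614.4880 / 6371.0000) * sin(9.3 deg) = 0.7511873
el = arccos(0.7511873) = 41.3067 deg
(Earth-central angle = 90 - nadir - el = 39.3933 deg)

41.3067 degrees


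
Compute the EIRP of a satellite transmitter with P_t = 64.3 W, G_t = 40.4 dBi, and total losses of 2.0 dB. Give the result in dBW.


Pt = 64.3 W = 18.0821 dBW
EIRP = Pt_dBW + Gt - losses = 18.0821 + 40.4 - 2.0 = 56.4821 dBW

56.4821 dBW


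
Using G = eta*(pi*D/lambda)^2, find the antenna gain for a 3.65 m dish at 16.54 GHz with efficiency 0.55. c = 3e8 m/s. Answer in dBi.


lambda = c/f = 3e8 / 1.654e+10 = 0.01813785 m
G = eta*(pi*D/lambda)^2 = 0.55*(pi*3.65/0.01813785)^2
G = 219824.7889 (linear)
G = 10*log10(219824.7889) = 53.4208 dBi

53.4208 dBi


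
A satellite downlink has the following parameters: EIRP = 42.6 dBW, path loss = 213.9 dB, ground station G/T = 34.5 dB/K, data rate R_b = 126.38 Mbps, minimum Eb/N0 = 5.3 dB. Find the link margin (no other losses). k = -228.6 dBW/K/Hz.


C/N0 = EIRP - FSPL + G/T - k = 42.6 - 213.9 + 34.5 - (-228.6)
C/N0 = 91.8000 dB-Hz
R_b = 126.38 Mbps = 1.2638e+08 bps -> 10*log10(R_b) = 81.0168 dB-Hz
Eb/N0 = C/N0 - 10*log10(R_b) = 91.8000 - 81.0168 = 10.7832 dB
Margin = Eb/N0 - Eb/N0_req = 10.7832 - 5.3 = 5.4832 dB (link closes)

5.4832 dB


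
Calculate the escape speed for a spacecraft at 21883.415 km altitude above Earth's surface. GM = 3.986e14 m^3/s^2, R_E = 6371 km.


r = 6371.0 + 21883.415 = 28254.4150 km = 2.8254415e+07 m
v_esc = sqrt(2*mu/r) = sqrt(2*3.986e14 / 2.8254415e+07)
v_esc = 5311.7850 m/s = 5.3118 km/s

5.3118 km/s


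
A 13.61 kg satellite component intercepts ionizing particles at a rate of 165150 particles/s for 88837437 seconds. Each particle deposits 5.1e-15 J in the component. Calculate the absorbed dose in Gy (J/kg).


Total energy deposited = rate * time * E_per
  = 165150 * 88837437 * 5.1e-15 = 0.07482466 J
Dose = E_total / mass = 0.07482466 / 13.61
Dose = 0.005497771 Gy

0.0055 Gy


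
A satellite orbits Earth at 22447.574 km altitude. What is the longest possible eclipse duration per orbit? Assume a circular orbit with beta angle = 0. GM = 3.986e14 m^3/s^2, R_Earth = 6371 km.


r = 28818.5740 km
T = 811.4630 min
Eclipse fraction = arcsin(R_E/r)/pi = arcsin(6371.0000/28818.5740)/pi
= arcsin(0.2210727)/pi = 0.07095581
Eclipse duration = 0.07095581 * 811.4630 = 57.5780 min

57.5780 minutes


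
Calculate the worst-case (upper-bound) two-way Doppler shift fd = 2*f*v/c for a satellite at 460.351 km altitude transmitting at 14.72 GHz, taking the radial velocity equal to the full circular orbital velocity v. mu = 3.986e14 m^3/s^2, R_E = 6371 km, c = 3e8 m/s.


r = 6.831351e+06 m
v = sqrt(mu/r) = 7638.6278 m/s (worst-case radial velocity)
f = 14.72 GHz = 1.472e+10 Hz
fd = 2*f*v/c = 2*1.472e+10*7638.6278/3.0e+08
fd = 749604.0046 Hz

749604.0046 Hz


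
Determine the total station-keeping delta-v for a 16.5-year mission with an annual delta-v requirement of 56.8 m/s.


dV = rate * years = 56.8 * 16.5
dV = 937.2000 m/s

937.2000 m/s


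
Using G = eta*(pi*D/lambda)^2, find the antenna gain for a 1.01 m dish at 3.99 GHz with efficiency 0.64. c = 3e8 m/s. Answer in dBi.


lambda = c/f = 3e8 / 3.99e+09 = 0.07518797 m
G = eta*(pi*D/lambda)^2 = 0.64*(pi*1.01/0.07518797)^2
G = 1139.7924 (linear)
G = 10*log10(1139.7924) = 30.5683 dBi

30.5683 dBi


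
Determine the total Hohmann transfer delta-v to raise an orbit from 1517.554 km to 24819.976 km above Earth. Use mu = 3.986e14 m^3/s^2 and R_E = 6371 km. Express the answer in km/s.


r1 = 7888.5540 km = 7.888554e+06 m
r2 = 31190.9760 km = 3.1190976e+07 m
dv1 = sqrt(mu/r1)*(sqrt(2*r2/(r1+r2)) - 1) = 1872.6326 m/s
dv2 = sqrt(mu/r2)*(1 - sqrt(2*r1/(r1+r2))) = 1303.4221 m/s
total dv = |dv1| + |dv2| = 1872.6326 + 1303.4221 = 3176.0547 m/s = 3.1761 km/s

3.1761 km/s


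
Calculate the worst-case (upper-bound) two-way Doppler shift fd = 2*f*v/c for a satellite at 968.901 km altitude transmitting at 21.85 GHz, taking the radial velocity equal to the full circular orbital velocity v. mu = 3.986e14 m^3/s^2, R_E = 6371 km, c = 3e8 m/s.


r = 7.339901e+06 m
v = sqrt(mu/r) = 7369.2543 m/s (worst-case radial velocity)
f = 21.85 GHz = 2.185e+10 Hz
fd = 2*f*v/c = 2*2.185e+10*7369.2543/3.0e+08
fd = 1.0734547e+06 Hz

1.0735e+06 Hz


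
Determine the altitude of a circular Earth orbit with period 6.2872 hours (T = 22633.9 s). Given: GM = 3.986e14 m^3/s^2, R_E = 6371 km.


T = 22633.9 s
r = (mu*T^2/(4*pi^2))^(1/3) = (3.986e14 * 22633.9^2 / (4*pi^2))^(1/3)
r = 1.7294132e+07 m = 17294.1325 km
alt = r - R_E = 17294.1325 - 6371 = 10923.1325 km

10923.1325 km


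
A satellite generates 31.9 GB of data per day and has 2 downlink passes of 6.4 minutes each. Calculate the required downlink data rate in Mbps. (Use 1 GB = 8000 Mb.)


total contact time = 2 * 6.4 * 60 = 768.0000 s
data = 31.9 GB = 255200.0000 Mb
rate = 255200.0000 / 768.0000 = 332.2917 Mbps

332.2917 Mbps


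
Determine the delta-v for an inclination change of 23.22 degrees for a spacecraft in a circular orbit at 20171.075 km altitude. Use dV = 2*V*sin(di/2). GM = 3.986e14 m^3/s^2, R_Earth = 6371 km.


r = 26542.0750 km = 2.6542075e+07 m
V = sqrt(mu/r) = 3875.2633 m/s
di = 23.22 deg = 0.4052655 rad
dV = 2*V*sin(di/2) = 2*3875.2633*sin(0.2026327)
dV = 1559.7848 m/s = 1.5598 km/s

1.5598 km/s


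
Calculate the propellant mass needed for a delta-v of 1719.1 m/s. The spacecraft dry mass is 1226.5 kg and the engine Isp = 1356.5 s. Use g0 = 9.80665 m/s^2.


ve = Isp * g0 = 1356.5 * 9.80665 = 13302.720725 m/s
mass ratio = exp(dv/ve) = exp(1719.1/13302.720725) = 1.13795092
m_prop = m_dry * (mr - 1) = 1226.5 * (1.13795092 - 1)
m_prop = 169.1968 kg

169.1968 kg


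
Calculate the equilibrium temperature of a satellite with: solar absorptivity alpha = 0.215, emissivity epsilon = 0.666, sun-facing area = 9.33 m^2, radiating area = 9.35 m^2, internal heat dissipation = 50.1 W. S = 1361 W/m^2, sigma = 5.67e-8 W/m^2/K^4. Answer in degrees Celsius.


Numerator = alpha*S*A_sun + Q_int = 0.215*1361*9.33 + 50.1 = 2780.1980 W
Denominator = eps*sigma*A_rad = 0.666*5.67e-8*9.35 = 3.5307657e-07 W/K^4
T^4 = 7.8742069e+09 K^4
T = 297.8871 K = 24.7371 C

24.7371 degrees Celsius


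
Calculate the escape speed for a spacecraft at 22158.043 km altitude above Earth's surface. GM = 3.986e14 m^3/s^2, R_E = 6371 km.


r = 6371.0 + 22158.043 = 28529.0430 km = 2.8529043e+07 m
v_esc = sqrt(2*mu/r) = sqrt(2*3.986e14 / 2.8529043e+07)
v_esc = 5286.1568 m/s = 5.2862 km/s

5.2862 km/s


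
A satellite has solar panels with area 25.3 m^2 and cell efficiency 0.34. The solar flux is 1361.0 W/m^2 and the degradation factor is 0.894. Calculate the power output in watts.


P = area * eta * S * degradation
P = 25.3 * 0.34 * 1361.0 * 0.894
P = 10466.3459 W

10466.3459 W


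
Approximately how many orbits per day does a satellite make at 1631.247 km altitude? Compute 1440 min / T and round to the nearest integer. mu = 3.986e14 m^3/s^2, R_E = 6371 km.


r = 8.002247e+06 m
T = 2*pi*sqrt(r^3/mu) = 7124.0859 s = 118.7348 min
revs/day = 1440 / 118.7348 = 12.1279
Rounded: 12 revolutions per day

12 revolutions per day


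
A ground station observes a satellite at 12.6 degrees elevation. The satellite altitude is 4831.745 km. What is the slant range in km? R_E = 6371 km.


h = 4831.745 km, el = 12.6 deg
d = -R_E*sin(el) + sqrt((R_E*sin(el))^2 + 2*R_E*h + h^2)
d = -6371.0000*sin(0.2199115) + sqrt((6371.0000*0.2181432)^2 + 2*6371.0000*4831.745 + 4831.745^2)
d = 7929.1886 km

7929.1886 km


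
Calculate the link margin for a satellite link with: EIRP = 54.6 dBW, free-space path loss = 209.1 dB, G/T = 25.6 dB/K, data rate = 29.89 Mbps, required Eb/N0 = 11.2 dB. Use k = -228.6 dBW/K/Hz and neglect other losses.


C/N0 = EIRP - FSPL + G/T - k = 54.6 - 209.1 + 25.6 - (-228.6)
C/N0 = 99.7000 dB-Hz
R_b = 29.89 Mbps = 2.989e+07 bps -> 10*log10(R_b) = 74.7553 dB-Hz
Eb/N0 = C/N0 - 10*log10(R_b) = 99.7000 - 74.7553 = 24.9447 dB
Margin = Eb/N0 - Eb/N0_req = 24.9447 - 11.2 = 13.7447 dB (link closes)

13.7447 dB


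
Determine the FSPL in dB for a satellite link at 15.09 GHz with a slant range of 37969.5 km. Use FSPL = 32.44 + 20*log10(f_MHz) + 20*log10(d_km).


f = 15.09 GHz = 15090.0000 MHz
d = 37969.5 km
FSPL = 32.44 + 20*log10(15090.0000) + 20*log10(37969.5)
FSPL = 32.44 + 83.5738 + 91.5887
FSPL = 207.6025 dB

207.6025 dB


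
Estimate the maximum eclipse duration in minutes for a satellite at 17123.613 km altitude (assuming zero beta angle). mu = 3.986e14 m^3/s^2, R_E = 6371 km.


r = 23494.6130 km
T = 597.3274 min
Eclipse fraction = arcsin(R_E/r)/pi = arcsin(6371.0000/23494.6130)/pi
= arcsin(0.2711685)/pi = 0.08741008
Eclipse duration = 0.08741008 * 597.3274 = 52.2124 min

52.2124 minutes


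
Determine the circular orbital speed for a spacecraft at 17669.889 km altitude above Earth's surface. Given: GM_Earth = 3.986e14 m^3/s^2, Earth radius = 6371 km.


r = R_E + alt = 6371.0 + 17669.889 = 24040.8890 km = 2.4040889e+07 m
v = sqrt(mu/r) = sqrt(3.986e14 / 2.4040889e+07) = 4071.8651 m/s = 4.0719 km/s

4.0719 km/s


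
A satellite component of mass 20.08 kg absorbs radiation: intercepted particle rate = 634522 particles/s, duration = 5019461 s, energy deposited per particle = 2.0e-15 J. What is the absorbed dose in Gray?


Total energy deposited = rate * time * E_per
  = 634522 * 5019461 * 2.0e-15 = 0.006369917 J
Dose = E_total / mass = 0.006369917 / 20.08
Dose = 3.1722694e-04 Gy

3.1723e-04 Gy


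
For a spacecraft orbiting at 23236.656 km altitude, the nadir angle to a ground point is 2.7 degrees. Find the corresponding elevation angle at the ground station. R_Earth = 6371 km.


r = R_E + alt = 29607.6560 km
Law of sines in the satellite / Earth-center / ground-point triangle:
  sin(nadir)/R_E = sin(90 + el)/r  =>  cos(el) = (r/R_E)*sin(nadir)
cos(el) = (29607.6560 / 6371.0000) * sin(2.7 deg) = 0.2189156
el = arccos(0.2189156) = 77.3546 deg
(Earth-central angle = 90 - nadir - el = 9.9454 deg)

77.3546 degrees


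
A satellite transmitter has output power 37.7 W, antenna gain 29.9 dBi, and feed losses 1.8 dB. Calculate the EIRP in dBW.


Pt = 37.7 W = 15.7634 dBW
EIRP = Pt_dBW + Gt - losses = 15.7634 + 29.9 - 1.8 = 43.8634 dBW

43.8634 dBW


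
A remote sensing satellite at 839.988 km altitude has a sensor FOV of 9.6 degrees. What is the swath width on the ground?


FOV = 9.6 deg = 0.1675516 rad
swath = 2 * alt * tan(FOV/2) = 2 * 839.988 * tan(0.0837758)
swath = 2 * 839.988 * 0.08397235
swath = 141.0715 km

141.0715 km


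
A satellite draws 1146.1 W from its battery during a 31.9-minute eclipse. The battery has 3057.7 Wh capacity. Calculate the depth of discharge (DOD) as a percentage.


E_used = P * t / 60 = 1146.1 * 31.9 / 60 = 609.3432 Wh
DOD = E_used / E_total * 100 = 609.3432 / 3057.7 * 100
DOD = 19.9282 %

19.9282 %


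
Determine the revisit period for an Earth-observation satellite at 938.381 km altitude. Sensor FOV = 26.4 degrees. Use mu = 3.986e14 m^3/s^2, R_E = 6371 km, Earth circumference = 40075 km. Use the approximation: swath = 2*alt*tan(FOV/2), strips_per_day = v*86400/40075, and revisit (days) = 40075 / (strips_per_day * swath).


swath = 2*938.381*tan(0.2303835) = 440.1906 km
v = sqrt(mu/r) = 7384.6233 m/s = 7.3846 km/s
strips/day = v*86400/40075 = 7.3846*86400/40075 = 15.9209
coverage/day = strips * swath = 15.9209 * 440.1906 = 7008.2450 km
revisit = 40075 / 7008.2450 = 5.7183 days

5.7183 days


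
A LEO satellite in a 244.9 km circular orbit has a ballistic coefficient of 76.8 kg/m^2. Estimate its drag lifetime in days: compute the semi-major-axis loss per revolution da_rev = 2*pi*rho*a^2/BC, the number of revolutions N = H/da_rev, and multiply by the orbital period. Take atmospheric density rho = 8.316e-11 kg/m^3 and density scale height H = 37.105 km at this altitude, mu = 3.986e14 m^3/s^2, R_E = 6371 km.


a = R_E + alt = 6615.9000 km = 6.6159e+06 m
da_rev = 2*pi*rho*a^2/BC = 2*pi*8.316e-11*(6.6159e+06)^2/76.8 = 297.790606 m per revolution
N = H/da_rev = 37105.0000 m / 297.790606 m = 124.6010 revolutions
P = 2*pi*sqrt(a^3/mu) = 5355.4334 s
lifetime = N*P = 124.6010 * 5355.4334 = 667292.2209 s = 7.7233 days

7.7233 days


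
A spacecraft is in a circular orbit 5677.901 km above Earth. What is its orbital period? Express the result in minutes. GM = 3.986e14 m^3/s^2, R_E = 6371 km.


r = 12048.9010 km = 1.2048901e+07 m
T = 2*pi*sqrt(r^3/mu) = 2*pi*sqrt(1.7492114e+21 / 3.986e14)
T = 13162.3179 s = 219.3720 min

219.3720 minutes


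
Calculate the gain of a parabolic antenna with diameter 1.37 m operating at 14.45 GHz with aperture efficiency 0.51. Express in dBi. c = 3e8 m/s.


lambda = c/f = 3e8 / 1.445e+10 = 0.02076125 m
G = eta*(pi*D/lambda)^2 = 0.51*(pi*1.37/0.02076125)^2
G = 21918.1675 (linear)
G = 10*log10(21918.1675) = 43.4080 dBi

43.4080 dBi


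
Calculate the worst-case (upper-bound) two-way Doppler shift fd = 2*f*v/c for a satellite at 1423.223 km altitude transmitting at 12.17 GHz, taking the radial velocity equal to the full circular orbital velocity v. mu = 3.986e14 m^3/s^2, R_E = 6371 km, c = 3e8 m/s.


r = 7.794223e+06 m
v = sqrt(mu/r) = 7151.2545 m/s (worst-case radial velocity)
f = 12.17 GHz = 1.217e+10 Hz
fd = 2*f*v/c = 2*1.217e+10*7151.2545/3.0e+08
fd = 580205.1145 Hz

580205.1145 Hz


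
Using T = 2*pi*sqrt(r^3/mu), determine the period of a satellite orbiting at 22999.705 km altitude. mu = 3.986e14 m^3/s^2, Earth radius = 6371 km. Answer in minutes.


r = 29370.7050 km = 2.9370705e+07 m
T = 2*pi*sqrt(r^3/mu) = 2*pi*sqrt(2.5336295e+22 / 3.986e14)
T = 50093.6616 s = 834.8944 min

834.8944 minutes


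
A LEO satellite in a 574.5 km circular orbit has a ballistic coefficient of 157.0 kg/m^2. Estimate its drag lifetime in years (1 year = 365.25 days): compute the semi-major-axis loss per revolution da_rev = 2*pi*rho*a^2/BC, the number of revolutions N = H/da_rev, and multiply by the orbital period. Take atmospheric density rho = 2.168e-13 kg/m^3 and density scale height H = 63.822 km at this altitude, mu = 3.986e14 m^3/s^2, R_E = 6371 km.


a = R_E + alt = 6945.5000 km = 6.9455e+06 m
da_rev = 2*pi*rho*a^2/BC = 2*pi*2.168e-13*(6.9455e+06)^2/157.0 = 0.418549209 m per revolution
N = H/da_rev = 63822.0000 m / 0.418549209 m = 152483.8626 revolutions
P = 2*pi*sqrt(a^3/mu) = 5760.5837 s
lifetime = N*P = 152483.8626 * 5760.5837 = 8.7839606e+08 s = 10166.6211 days
years = 10166.6211 / 365.25 = 27.8347 years

27.8347 years


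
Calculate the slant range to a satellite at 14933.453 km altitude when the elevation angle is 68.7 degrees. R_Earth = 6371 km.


h = 14933.453 km, el = 68.7 deg
d = -R_E*sin(el) + sqrt((R_E*sin(el))^2 + 2*R_E*h + h^2)
d = -6371.0000*sin(1.1990) + sqrt((6371.0000*0.9316912)^2 + 2*6371.0000*14933.453 + 14933.453^2)
d = 15242.5770 km

15242.5770 km


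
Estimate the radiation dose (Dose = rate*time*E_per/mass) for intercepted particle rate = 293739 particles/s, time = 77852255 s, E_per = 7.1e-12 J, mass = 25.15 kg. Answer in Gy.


Total energy deposited = rate * time * E_per
  = 293739 * 77852255 * 7.1e-12 = 162.3645 J
Dose = E_total / mass = 162.3645 / 25.15
Dose = 6.4558 Gy

6.4558 Gy


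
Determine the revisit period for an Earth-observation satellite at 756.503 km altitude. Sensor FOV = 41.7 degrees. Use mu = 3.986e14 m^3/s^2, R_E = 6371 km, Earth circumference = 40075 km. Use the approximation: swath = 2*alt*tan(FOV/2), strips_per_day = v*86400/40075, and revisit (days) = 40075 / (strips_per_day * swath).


swath = 2*756.503*tan(0.3639011) = 576.2484 km
v = sqrt(mu/r) = 7478.2494 m/s = 7.4782 km/s
strips/day = v*86400/40075 = 7.4782*86400/40075 = 16.1228
coverage/day = strips * swath = 16.1228 * 576.2484 = 9290.7316 km
revisit = 40075 / 9290.7316 = 4.3134 days

4.3134 days


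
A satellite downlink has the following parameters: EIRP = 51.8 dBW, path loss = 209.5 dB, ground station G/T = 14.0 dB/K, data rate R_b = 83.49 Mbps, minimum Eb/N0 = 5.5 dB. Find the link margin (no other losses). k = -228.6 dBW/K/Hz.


C/N0 = EIRP - FSPL + G/T - k = 51.8 - 209.5 + 14.0 - (-228.6)
C/N0 = 84.9000 dB-Hz
R_b = 83.49 Mbps = 8.349e+07 bps -> 10*log10(R_b) = 79.2163 dB-Hz
Eb/N0 = C/N0 - 10*log10(R_b) = 84.9000 - 79.2163 = 5.6837 dB
Margin = Eb/N0 - Eb/N0_req = 5.6837 - 5.5 = 0.1836554 dB (link closes)

0.1837 dB


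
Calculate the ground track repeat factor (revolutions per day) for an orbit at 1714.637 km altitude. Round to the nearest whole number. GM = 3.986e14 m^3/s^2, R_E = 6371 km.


r = 8.085637e+06 m
T = 2*pi*sqrt(r^3/mu) = 7235.7338 s = 120.5956 min
revs/day = 1440 / 120.5956 = 11.9407
Rounded: 12 revolutions per day

12 revolutions per day


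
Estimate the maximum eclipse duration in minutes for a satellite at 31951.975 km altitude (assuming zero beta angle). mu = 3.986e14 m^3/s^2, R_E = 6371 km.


r = 38322.9750 km
T = 1244.3679 min
Eclipse fraction = arcsin(R_E/r)/pi = arcsin(6371.0000/38322.9750)/pi
= arcsin(0.1662449)/pi = 0.05316423
Eclipse duration = 0.05316423 * 1244.3679 = 66.1559 min

66.1559 minutes


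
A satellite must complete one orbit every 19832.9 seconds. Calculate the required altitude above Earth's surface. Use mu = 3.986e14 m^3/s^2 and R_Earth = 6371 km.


T = 19832.9 s
r = (mu*T^2/(4*pi^2))^(1/3) = (3.986e14 * 19832.9^2 / (4*pi^2))^(1/3)
r = 1.5836164e+07 m = 15836.1644 km
alt = r - R_E = 15836.1644 - 6371 = 9465.1644 km

9465.1644 km


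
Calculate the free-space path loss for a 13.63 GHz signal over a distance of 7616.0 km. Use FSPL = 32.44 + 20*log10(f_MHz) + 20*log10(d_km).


f = 13.63 GHz = 13630.0000 MHz
d = 7616.0 km
FSPL = 32.44 + 20*log10(13630.0000) + 20*log10(7616.0)
FSPL = 32.44 + 82.6899 + 77.6345
FSPL = 192.7645 dB

192.7645 dB


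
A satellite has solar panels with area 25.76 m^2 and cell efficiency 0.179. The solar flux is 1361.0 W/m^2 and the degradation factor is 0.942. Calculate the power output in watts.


P = area * eta * S * degradation
P = 25.76 * 0.179 * 1361.0 * 0.942
P = 5911.6392 W

5911.6392 W


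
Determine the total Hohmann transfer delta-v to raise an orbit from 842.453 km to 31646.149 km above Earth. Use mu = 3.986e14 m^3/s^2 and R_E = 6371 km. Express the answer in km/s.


r1 = 7213.4530 km = 7.213453e+06 m
r2 = 38017.1490 km = 3.8017149e+07 m
dv1 = sqrt(mu/r1)*(sqrt(2*r2/(r1+r2)) - 1) = 2204.4080 m/s
dv2 = sqrt(mu/r2)*(1 - sqrt(2*r1/(r1+r2))) = 1409.2864 m/s
total dv = |dv1| + |dv2| = 2204.4080 + 1409.2864 = 3613.6944 m/s = 3.6137 km/s

3.6137 km/s


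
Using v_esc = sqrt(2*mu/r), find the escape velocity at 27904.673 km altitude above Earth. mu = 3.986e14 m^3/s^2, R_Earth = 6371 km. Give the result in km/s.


r = 6371.0 + 27904.673 = 34275.6730 km = 3.4275673e+07 m
v_esc = sqrt(2*mu/r) = sqrt(2*3.986e14 / 3.4275673e+07)
v_esc = 4822.7045 m/s = 4.8227 km/s

4.8227 km/s


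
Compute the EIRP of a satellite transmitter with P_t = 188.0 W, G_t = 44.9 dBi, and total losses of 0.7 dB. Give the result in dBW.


Pt = 188.0 W = 22.7416 dBW
EIRP = Pt_dBW + Gt - losses = 22.7416 + 44.9 - 0.7 = 66.9416 dBW

66.9416 dBW


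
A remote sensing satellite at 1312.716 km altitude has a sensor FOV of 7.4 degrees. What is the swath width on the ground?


FOV = 7.4 deg = 0.1291544 rad
swath = 2 * alt * tan(FOV/2) = 2 * 1312.716 * tan(0.06457718)
swath = 2 * 1312.716 * 0.0646671
swath = 169.7791 km

169.7791 km


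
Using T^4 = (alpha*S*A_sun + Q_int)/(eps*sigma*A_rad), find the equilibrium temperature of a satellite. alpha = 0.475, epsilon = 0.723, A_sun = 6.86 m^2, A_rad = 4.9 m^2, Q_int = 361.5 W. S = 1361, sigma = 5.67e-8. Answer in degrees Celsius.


Numerator = alpha*S*A_sun + Q_int = 0.475*1361*6.86 + 361.5 = 4796.3185 W
Denominator = eps*sigma*A_rad = 0.723*5.67e-8*4.9 = 2.0087109e-07 W/K^4
T^4 = 2.3877595e+10 K^4
T = 393.0951 K = 119.9451 C

119.9451 degrees Celsius


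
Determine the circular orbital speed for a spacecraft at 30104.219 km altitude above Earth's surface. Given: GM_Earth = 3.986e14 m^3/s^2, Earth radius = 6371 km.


r = R_E + alt = 6371.0 + 30104.219 = 36475.2190 km = 3.6475219e+07 m
v = sqrt(mu/r) = sqrt(3.986e14 / 3.6475219e+07) = 3305.7476 m/s = 3.3057 km/s

3.3057 km/s


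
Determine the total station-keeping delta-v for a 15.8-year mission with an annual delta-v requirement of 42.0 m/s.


dV = rate * years = 42.0 * 15.8
dV = 663.6000 m/s

663.6000 m/s


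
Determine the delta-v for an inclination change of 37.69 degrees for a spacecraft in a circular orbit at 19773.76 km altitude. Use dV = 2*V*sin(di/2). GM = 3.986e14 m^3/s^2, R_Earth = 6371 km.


r = 26144.7600 km = 2.614476e+07 m
V = sqrt(mu/r) = 3904.5979 m/s
di = 37.69 deg = 0.6578146 rad
dV = 2*V*sin(di/2) = 2*3904.5979*sin(0.3289073)
dV = 2522.4413 m/s = 2.5224 km/s

2.5224 km/s


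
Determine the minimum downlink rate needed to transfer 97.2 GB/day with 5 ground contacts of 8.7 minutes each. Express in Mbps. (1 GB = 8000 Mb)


total contact time = 5 * 8.7 * 60 = 2610.0000 s
data = 97.2 GB = 777600.0000 Mb
rate = 777600.0000 / 2610.0000 = 297.9310 Mbps

297.9310 Mbps


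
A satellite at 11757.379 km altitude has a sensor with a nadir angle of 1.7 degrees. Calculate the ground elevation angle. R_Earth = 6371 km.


r = R_E + alt = 18128.3790 km
Law of sines in the satellite / Earth-center / ground-point triangle:
  sin(nadir)/R_E = sin(90 + el)/r  =>  cos(el) = (r/R_E)*sin(nadir)
cos(el) = (18128.3790 / 6371.0000) * sin(1.7 deg) = 0.08441389
el = arccos(0.08441389) = 85.1577 deg
(Earth-central angle = 90 - nadir - el = 3.1423 deg)

85.1577 degrees


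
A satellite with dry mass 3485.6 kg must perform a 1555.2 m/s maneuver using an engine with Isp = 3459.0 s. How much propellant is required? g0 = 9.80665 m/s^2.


ve = Isp * g0 = 3459.0 * 9.80665 = 33921.202350 m/s
mass ratio = exp(dv/ve) = exp(1555.2/33921.202350) = 1.04691467
m_prop = m_dry * (mr - 1) = 3485.6 * (1.04691467 - 1)
m_prop = 163.5258 kg

163.5258 kg


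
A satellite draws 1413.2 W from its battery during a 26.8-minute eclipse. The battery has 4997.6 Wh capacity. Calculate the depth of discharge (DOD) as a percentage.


E_used = P * t / 60 = 1413.2 * 26.8 / 60 = 631.2293 Wh
DOD = E_used / E_total * 100 = 631.2293 / 4997.6 * 100
DOD = 12.6306 %

12.6306 %


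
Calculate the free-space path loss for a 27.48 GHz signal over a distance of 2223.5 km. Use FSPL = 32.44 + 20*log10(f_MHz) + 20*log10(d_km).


f = 27.48 GHz = 27480.0000 MHz
d = 2223.5 km
FSPL = 32.44 + 20*log10(27480.0000) + 20*log10(2223.5)
FSPL = 32.44 + 88.7803 + 66.9407
FSPL = 188.1611 dB

188.1611 dB


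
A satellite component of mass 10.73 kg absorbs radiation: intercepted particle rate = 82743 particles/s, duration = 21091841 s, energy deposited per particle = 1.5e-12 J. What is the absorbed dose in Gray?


Total energy deposited = rate * time * E_per
  = 82743 * 21091841 * 1.5e-12 = 2.6178 J
Dose = E_total / mass = 2.6178 / 10.73
Dose = 0.2439705 Gy

0.2440 Gy


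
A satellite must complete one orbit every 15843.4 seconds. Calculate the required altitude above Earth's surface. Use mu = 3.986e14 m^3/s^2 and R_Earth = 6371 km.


T = 15843.4 s
r = (mu*T^2/(4*pi^2))^(1/3) = (3.986e14 * 15843.4^2 / (4*pi^2))^(1/3)
r = 1.3634047e+07 m = 13634.0467 km
alt = r - R_E = 13634.0467 - 6371 = 7263.0467 km

7263.0467 km


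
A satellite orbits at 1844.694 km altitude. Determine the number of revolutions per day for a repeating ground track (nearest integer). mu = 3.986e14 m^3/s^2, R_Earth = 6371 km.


r = 8.215694e+06 m
T = 2*pi*sqrt(r^3/mu) = 7411.0135 s = 123.5169 min
revs/day = 1440 / 123.5169 = 11.6583
Rounded: 12 revolutions per day

12 revolutions per day


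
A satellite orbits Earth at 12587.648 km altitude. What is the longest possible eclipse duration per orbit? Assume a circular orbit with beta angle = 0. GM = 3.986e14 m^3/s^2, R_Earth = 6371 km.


r = 18958.6480 km
T = 432.9832 min
Eclipse fraction = arcsin(R_E/r)/pi = arcsin(6371.0000/18958.6480)/pi
= arcsin(0.3360472)/pi = 0.1090902
Eclipse duration = 0.1090902 * 432.9832 = 47.2342 min

47.2342 minutes
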